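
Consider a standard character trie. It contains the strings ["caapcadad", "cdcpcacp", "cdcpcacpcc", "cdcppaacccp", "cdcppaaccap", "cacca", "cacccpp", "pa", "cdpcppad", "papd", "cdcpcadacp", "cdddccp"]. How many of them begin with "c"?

10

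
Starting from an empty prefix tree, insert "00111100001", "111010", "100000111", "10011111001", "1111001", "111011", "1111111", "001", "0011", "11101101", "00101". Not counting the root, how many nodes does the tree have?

45

For each word, the new-node count is its length minus the longest prefix already in the trie:
  "00111100001" → 11 new (0, 0, 1, 1, 1, 1, 0, 0, 0, 0, 1)
  "111010" → 6 new (1, 1, 1, 0, 1, 0)
  "100000111" → prefix "1" already present; 8 new (0, 0, 0, 0, 0, 1, 1, 1)
  "10011111001" → prefix "100" already present; 8 new (1, 1, 1, 1, 1, 0, 0, 1)
  "1111001" → prefix "111" already present; 4 new (1, 0, 0, 1)
  "111011" → prefix "11101" already present; 1 new (1)
  "1111111" → prefix "1111" already present; 3 new (1, 1, 1)
  "001" → prefix "001" already present; 0 new (none)
  "0011" → prefix "0011" already present; 0 new (none)
  "11101101" → prefix "111011" already present; 2 new (0, 1)
  "00101" → prefix "001" already present; 2 new (0, 1)
Total nodes = 11 + 6 + 8 + 8 + 4 + 1 + 3 + 0 + 0 + 2 + 2 = 45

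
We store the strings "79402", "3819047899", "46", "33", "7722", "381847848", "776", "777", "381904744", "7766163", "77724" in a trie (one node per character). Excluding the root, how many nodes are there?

Trie structure (* marks end of a word):
(root)
├─ 3
│  ├─ 3 *
│  └─ 8
│     └─ 1
│        ├─ 8
│        │  └─ 4
│        │     └─ 7
│        │        └─ 8
│        │           └─ 4
│        │              └─ 8 *
│        └─ 9
│           └─ 0
│              └─ 4
│                 └─ 7
│                    ├─ 4
│                    │  └─ 4 *
│                    └─ 8
│                       └─ 9
│                          └─ 9 *
├─ 4
│  └─ 6 *
└─ 7
   ├─ 7
   │  ├─ 2
   │  │  └─ 2 *
   │  ├─ 6 *
   │  │  └─ 6
   │  │     └─ 1
   │  │        └─ 6
   │  │           └─ 3 *
   │  └─ 7 *
   │     └─ 2
   │        └─ 4 *
   └─ 9
      └─ 4
         └─ 0
            └─ 2 *
Counting every labelled node above: 37.

37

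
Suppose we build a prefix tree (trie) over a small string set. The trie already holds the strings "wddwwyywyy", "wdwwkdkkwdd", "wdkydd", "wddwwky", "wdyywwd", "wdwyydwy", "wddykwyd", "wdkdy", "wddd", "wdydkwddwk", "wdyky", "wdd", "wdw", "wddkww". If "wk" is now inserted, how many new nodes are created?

"w" is already a path in the trie; the remaining "k" must be added.
So 2 − 1 = 1 new nodes.

1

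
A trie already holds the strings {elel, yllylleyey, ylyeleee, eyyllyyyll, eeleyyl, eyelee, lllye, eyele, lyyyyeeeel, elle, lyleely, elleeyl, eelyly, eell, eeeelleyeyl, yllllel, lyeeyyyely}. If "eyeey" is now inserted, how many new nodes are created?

Walking "eyeey" from the root, the first 3 characters ("eye") follow existing edges; "e" is the first miss.
New nodes needed: |"eyeey"| − 3 = 5 − 3 = 2.

2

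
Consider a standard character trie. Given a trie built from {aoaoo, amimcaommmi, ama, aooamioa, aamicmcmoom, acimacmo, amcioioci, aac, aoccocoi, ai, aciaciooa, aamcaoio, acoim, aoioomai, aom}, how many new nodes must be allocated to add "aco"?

"aco" is already a full path in the trie; only an end-marker is added.
No new nodes are needed: 0.

0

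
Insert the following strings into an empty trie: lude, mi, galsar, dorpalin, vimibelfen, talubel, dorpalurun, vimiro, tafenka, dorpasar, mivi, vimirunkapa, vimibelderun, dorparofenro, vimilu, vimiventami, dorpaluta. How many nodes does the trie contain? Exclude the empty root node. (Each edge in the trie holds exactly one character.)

82

Insert word by word; a character creates a node only if that edge doesn't already exist:
  "lude" → 4 new (l, u, d, e)
  "mi" → 2 new (m, i)
  "galsar" → 6 new (g, a, l, s, a, r)
  "dorpalin" → 8 new (d, o, r, p, a, l, i, n)
  "vimibelfen" → 10 new (v, i, m, i, b, e, l, f, e, n)
  "talubel" → 7 new (t, a, l, u, b, e, l)
  "dorpalurun" → prefix "dorpal" already present; 4 new (u, r, u, n)
  "vimiro" → prefix "vimi" already present; 2 new (r, o)
  "tafenka" → prefix "ta" already present; 5 new (f, e, n, k, a)
  "dorpasar" → prefix "dorpa" already present; 3 new (s, a, r)
  "mivi" → prefix "mi" already present; 2 new (v, i)
  "vimirunkapa" → prefix "vimir" already present; 6 new (u, n, k, a, p, a)
  "vimibelderun" → prefix "vimibel" already present; 5 new (d, e, r, u, n)
  "dorparofenro" → prefix "dorpa" already present; 7 new (r, o, f, e, n, r, o)
  "vimilu" → prefix "vimi" already present; 2 new (l, u)
  "vimiventami" → prefix "vimi" already present; 7 new (v, e, n, t, a, m, i)
  "dorpaluta" → prefix "dorpalu" already present; 2 new (t, a)
Total nodes = 4 + 2 + 6 + 8 + 10 + 7 + 4 + 2 + 5 + 3 + 2 + 6 + 5 + 7 + 2 + 7 + 2 = 82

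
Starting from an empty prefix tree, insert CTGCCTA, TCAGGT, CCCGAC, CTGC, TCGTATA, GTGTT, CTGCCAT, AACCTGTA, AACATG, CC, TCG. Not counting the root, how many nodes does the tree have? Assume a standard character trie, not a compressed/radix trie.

41

Insert word by word; a character creates a node only if that edge doesn't already exist:
  "CTGCCTA" → 7 new (C, T, G, C, C, T, A)
  "TCAGGT" → 6 new (T, C, A, G, G, T)
  "CCCGAC" → prefix "C" already present; 5 new (C, C, G, A, C)
  "CTGC" → prefix "CTGC" already present; 0 new (none)
  "TCGTATA" → prefix "TC" already present; 5 new (G, T, A, T, A)
  "GTGTT" → 5 new (G, T, G, T, T)
  "CTGCCAT" → prefix "CTGCC" already present; 2 new (A, T)
  "AACCTGTA" → 8 new (A, A, C, C, T, G, T, A)
  "AACATG" → prefix "AAC" already present; 3 new (A, T, G)
  "CC" → prefix "CC" already present; 0 new (none)
  "TCG" → prefix "TCG" already present; 0 new (none)
Total nodes = 7 + 6 + 5 + 0 + 5 + 5 + 2 + 8 + 3 + 0 + 0 = 41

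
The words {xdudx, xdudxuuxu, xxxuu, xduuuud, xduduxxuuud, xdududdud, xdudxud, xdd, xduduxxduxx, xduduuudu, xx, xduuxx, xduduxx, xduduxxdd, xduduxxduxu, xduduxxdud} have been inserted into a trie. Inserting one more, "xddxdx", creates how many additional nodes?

3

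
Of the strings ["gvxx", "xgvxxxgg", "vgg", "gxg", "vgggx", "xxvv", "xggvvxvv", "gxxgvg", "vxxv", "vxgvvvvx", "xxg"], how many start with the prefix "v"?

Traverse to the node for "v", then collect every word in that subtree.
Matches: "vgg", "vgggx", "vxgvvvvx", "vxxv"
Count: 4

4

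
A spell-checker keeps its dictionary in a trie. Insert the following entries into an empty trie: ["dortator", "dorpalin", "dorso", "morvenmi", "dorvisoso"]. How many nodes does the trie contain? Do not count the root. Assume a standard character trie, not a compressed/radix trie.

29

Trie structure (* marks end of a word):
(root)
├─ d
│  └─ o
│     └─ r
│        ├─ p
│        │  └─ a
│        │     └─ l
│        │        └─ i
│        │           └─ n *
│        ├─ s
│        │  └─ o *
│        ├─ t
│        │  └─ a
│        │     └─ t
│        │        └─ o
│        │           └─ r *
│        └─ v
│           └─ i
│              └─ s
│                 └─ o
│                    └─ s
│                       └─ o *
└─ m
   └─ o
      └─ r
         └─ v
            └─ e
               └─ n
                  └─ m
                     └─ i *
Counting every labelled node above: 29.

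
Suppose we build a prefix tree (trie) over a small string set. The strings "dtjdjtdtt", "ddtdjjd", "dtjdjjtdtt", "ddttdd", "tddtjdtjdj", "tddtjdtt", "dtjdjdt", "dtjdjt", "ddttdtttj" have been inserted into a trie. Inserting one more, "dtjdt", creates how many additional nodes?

"dtjd" is already a path in the trie; the remaining "t" must be added.
New nodes needed: |"dtjdt"| − 4 = 5 − 4 = 1.

1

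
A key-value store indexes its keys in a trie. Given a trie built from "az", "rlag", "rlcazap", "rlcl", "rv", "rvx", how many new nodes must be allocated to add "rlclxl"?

2

"rlcl" is already a path in the trie; the remaining "xl" must be added.
New nodes needed: |"rlclxl"| − 4 = 6 − 4 = 2.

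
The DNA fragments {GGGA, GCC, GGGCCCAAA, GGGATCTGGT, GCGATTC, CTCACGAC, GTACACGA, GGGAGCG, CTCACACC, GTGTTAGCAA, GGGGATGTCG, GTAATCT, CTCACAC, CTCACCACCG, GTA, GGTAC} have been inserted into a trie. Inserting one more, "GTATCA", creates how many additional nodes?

The longest prefix of "GTATCA" already in the trie is "GTA" (length 3).
New nodes needed: |"GTATCA"| − 3 = 6 − 3 = 3.

3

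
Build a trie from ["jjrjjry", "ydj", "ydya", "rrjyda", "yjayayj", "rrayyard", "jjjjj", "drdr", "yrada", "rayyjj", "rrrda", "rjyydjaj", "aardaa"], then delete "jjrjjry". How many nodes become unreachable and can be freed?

Walk "jjrjjry" from the leaf back toward the root, removing each node that no remaining word uses.
The suffix "rjjry" (5 nodes) is used only by "jjrjjry"; the node for "jj" still has the child "j", so pruning stops there.
Nodes removed: 5

5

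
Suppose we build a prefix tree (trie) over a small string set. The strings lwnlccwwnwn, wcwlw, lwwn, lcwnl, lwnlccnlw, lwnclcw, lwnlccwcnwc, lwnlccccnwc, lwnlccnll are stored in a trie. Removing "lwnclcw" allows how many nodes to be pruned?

After clearing the end-marker at "lwnclcw", prune upward until reaching a node still needed by another word.
The suffix "clcw" (4 nodes) is used only by "lwnclcw"; the node for "lwn" still has the child "l", so pruning stops there.
Nodes removed: 4

4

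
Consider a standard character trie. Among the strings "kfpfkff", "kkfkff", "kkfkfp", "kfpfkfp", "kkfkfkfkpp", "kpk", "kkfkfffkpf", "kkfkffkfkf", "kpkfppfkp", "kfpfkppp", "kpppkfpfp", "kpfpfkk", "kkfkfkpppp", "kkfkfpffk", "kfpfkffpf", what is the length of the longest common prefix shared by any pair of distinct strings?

Equivalently: take the maximum, over all pairs, of their longest common prefix length.
"kfpfkff" and "kfpfkffpf" agree on "kfpfkff" (7 characters) before diverging; nothing deeper is shared.
Longest shared-prefix length: 7

7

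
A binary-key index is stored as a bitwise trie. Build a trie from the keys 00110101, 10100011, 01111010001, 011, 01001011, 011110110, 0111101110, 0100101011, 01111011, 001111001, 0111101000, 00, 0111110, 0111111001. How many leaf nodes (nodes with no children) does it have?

10

A leaf is a node with no children — equivalently, the end of a word that is not a proper prefix of any other stored word.
Those words: "00110101", "001111001", "0100101011", "01001011", "01111010001", "011110110", "0111101110", "0111110", "0111111001", "10100011"
Leaf count: 10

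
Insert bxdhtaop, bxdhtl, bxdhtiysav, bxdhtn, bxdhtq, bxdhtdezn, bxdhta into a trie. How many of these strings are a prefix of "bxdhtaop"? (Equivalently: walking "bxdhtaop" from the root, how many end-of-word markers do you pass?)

Traverse "bxdhtaop" character by character; count nodes along the way that are marked as word ends.
Prefixes of the query that are stored words: "bxdhta", "bxdhtaop"
Count: 2

2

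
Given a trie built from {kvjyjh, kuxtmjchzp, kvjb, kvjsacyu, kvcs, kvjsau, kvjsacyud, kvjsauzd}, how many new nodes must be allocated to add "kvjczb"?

Walking "kvjczb" from the root, the first 3 characters ("kvj") follow existing edges; "c" is the first miss.
So 6 − 3 = 3 new nodes.

3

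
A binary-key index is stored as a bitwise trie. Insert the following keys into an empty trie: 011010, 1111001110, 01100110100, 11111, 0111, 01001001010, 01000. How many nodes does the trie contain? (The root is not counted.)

Count nodes per top-level branch (shared prefixes stored once):
  '0'-branch (01000, 01001001010, 01100110100, 011010, 0111): 24 nodes
  '1'-branch (1111001110, 11111): 11 nodes
Sum: 35

35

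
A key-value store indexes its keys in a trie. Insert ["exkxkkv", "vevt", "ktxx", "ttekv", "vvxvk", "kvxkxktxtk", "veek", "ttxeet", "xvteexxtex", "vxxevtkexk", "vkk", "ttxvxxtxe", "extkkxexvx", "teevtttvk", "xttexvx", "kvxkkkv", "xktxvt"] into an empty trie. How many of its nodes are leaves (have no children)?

A leaf is a node with no children — equivalently, the end of a word that is not a proper prefix of any other stored word.
Those words: "exkxkkv", "extkkxexvx", "ktxx", "kvxkkkv", "kvxkxktxtk", "teevtttvk", "ttekv", "ttxeet", "ttxvxxtxe", "veek", "vevt", "vkk", "vvxvk", "vxxevtkexk", "xktxvt", "xttexvx", "xvteexxtex"
Leaf count: 17

17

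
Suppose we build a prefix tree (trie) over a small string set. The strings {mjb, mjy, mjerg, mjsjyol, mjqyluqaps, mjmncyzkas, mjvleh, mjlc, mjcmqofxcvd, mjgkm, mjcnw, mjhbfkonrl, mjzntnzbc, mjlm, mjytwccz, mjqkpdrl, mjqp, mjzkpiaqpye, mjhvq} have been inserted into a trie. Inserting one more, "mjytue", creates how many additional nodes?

2

Walking "mjytue" from the root, the first 4 characters ("mjyt") follow existing edges; "u" is the first miss.
So 6 − 4 = 2 new nodes.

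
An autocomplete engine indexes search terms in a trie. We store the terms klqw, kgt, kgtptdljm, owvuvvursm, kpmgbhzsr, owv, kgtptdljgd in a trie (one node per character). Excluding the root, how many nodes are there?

Trie structure (* marks end of a word):
(root)
├─ k
│  ├─ g
│  │  └─ t *
│  │     └─ p
│  │        └─ t
│  │           └─ d
│  │              └─ l
│  │                 └─ j
│  │                    ├─ g
│  │                    │  └─ d *
│  │                    └─ m *
│  ├─ l
│  │  └─ q
│  │     └─ w *
│  └─ p
│     └─ m
│        └─ g
│           └─ b
│              └─ h
│                 └─ z
│                    └─ s
│                       └─ r *
└─ o
   └─ w
      └─ v *
         └─ u
            └─ v
               └─ v
                  └─ u
                     └─ r
                        └─ s
                           └─ m *
Counting every labelled node above: 32.

32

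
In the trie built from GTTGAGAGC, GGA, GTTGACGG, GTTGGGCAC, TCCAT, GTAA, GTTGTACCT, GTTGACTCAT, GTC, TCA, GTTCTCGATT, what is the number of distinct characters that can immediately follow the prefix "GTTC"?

1

Walk "GTTC" from the root, arriving at one node.
Distinct next characters after "GTTC": T.
That node has 1 child edge.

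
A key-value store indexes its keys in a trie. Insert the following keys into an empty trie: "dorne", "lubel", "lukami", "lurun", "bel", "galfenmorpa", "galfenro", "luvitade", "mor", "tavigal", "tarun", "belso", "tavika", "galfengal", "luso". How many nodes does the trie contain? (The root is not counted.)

Count nodes per top-level branch (shared prefixes stored once):
  'b'-branch (bel, belso): 5 nodes
  'd'-branch (dorne): 5 nodes
  'g'-branch (galfengal, galfenmorpa, galfenro): 16 nodes
  'l'-branch (lubel, lukami, lurun, luso, luvitade): 20 nodes
  'm'-branch (mor): 3 nodes
  't'-branch (tarun, tavigal, tavika): 12 nodes
Sum: 61

61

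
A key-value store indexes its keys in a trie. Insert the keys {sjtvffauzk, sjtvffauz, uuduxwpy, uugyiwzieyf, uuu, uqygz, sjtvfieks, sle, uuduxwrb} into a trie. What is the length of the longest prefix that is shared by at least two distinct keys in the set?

The deepest shared node is where two words last agree before diverging.
"sjtvffauz" and "sjtvffauzk" agree on "sjtvffauz" (9 characters) before diverging; nothing deeper is shared.
Longest shared-prefix length: 9

9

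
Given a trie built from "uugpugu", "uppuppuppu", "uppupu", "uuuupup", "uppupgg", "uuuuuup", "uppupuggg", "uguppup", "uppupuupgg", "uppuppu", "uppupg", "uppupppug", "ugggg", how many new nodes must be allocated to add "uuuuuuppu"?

2

The longest prefix of "uuuuuuppu" already in the trie is "uuuuuup" (length 7).
So 9 − 7 = 2 new nodes.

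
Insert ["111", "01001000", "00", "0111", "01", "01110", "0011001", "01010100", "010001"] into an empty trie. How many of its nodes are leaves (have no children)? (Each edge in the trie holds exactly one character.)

6

Leaves are exactly the stored words that no other stored word extends.
Those words: "0011001", "010001", "01001000", "01010100", "01110", "111"
Leaf count: 6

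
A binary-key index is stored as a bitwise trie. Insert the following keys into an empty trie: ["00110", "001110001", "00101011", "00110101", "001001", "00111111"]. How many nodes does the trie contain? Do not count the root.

Trie structure (* marks end of a word):
(root)
└─ 0
   └─ 0
      └─ 1
         ├─ 0
         │  ├─ 0
         │  │  └─ 1 *
         │  └─ 1
         │     └─ 0
         │        └─ 1
         │           └─ 1 *
         └─ 1
            ├─ 0 *
            │  └─ 1
            │     └─ 0
            │        └─ 1 *
            └─ 1
               ├─ 0
               │  └─ 0
               │     └─ 0
               │        └─ 1 *
               └─ 1
                  └─ 1
                     └─ 1 *
Counting every labelled node above: 23.

23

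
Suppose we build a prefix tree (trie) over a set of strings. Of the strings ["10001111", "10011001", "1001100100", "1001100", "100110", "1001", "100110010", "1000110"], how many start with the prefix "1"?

8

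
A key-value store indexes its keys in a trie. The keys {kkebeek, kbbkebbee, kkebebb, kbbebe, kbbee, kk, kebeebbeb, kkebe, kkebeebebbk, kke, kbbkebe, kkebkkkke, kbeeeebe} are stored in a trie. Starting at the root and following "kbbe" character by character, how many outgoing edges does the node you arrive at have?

The children of the "kbbe" node are the distinct next characters among strings starting with "kbbe".
Characters that immediately follow "kbbe" among the stored strings: {b, e}.
That node has 2 child edges.

2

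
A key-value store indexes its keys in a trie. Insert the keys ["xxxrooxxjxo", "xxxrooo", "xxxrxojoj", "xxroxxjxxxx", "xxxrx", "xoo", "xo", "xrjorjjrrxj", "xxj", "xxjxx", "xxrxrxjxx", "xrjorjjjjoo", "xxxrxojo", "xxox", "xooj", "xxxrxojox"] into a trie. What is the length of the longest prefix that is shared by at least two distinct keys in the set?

8

The deepest shared node is where two words last agree before diverging.
e.g. "xxxrxojo" and "xxxrxojoj" share the prefix "xxxrxojo" of length 8; no pair shares a longer one.
Longest shared-prefix length: 8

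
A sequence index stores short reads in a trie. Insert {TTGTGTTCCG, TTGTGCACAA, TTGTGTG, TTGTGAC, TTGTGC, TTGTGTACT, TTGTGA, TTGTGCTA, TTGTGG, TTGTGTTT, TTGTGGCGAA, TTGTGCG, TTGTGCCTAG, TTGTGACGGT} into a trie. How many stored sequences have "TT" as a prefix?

14

Filter for entries beginning with "TT":
Matches: "TTGTGA", "TTGTGAC", "TTGTGACGGT", "TTGTGC", "TTGTGCACAA", "TTGTGCCTAG", "TTGTGCG", "TTGTGCTA", "TTGTGG", "TTGTGGCGAA", "TTGTGTACT", "TTGTGTG", "TTGTGTTCCG", "TTGTGTTT"
Count: 14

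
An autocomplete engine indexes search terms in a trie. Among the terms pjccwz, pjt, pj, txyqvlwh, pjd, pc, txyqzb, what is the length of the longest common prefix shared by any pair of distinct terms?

The deepest shared node is where two words last agree before diverging.
e.g. "txyqvlwh" and "txyqzb" share the prefix "txyq" of length 4; no pair shares a longer one.
Longest shared-prefix length: 4

4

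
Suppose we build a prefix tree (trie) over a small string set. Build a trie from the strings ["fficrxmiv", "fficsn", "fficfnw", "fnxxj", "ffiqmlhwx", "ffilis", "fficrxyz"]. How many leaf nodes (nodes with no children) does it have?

Leaves are exactly the stored words that no other stored word extends.
Those words: "fficfnw", "fficrxmiv", "fficrxyz", "fficsn", "ffilis", "ffiqmlhwx", "fnxxj"
Leaf count: 7

7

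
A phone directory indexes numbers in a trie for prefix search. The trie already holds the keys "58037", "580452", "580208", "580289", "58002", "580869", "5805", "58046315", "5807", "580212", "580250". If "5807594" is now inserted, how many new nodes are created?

3

Walking "5807594" from the root, the first 4 characters ("5807") follow existing edges; "5" is the first miss.
So 7 − 4 = 3 new nodes.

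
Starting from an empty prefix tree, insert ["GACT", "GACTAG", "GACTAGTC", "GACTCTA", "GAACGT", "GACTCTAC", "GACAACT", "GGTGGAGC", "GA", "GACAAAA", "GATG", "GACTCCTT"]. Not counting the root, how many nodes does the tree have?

34

Count nodes per top-level branch (shared prefixes stored once):
  'G'-branch (GA, GAACGT, GACAAAA, GACAACT, GACT, GACTAG, GACTAGTC, GACTCCTT, GACTCTA, GACTCTAC, GATG, GGTGGAGC): 34 nodes
Sum: 34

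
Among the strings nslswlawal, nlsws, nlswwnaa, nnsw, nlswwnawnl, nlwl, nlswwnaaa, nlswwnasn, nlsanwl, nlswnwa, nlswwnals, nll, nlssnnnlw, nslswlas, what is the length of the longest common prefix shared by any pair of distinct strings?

8

Equivalently: take the maximum, over all pairs, of their longest common prefix length.
e.g. "nlswwnaa" and "nlswwnaaa" share the prefix "nlswwnaa" of length 8; no pair shares a longer one.
Longest shared-prefix length: 8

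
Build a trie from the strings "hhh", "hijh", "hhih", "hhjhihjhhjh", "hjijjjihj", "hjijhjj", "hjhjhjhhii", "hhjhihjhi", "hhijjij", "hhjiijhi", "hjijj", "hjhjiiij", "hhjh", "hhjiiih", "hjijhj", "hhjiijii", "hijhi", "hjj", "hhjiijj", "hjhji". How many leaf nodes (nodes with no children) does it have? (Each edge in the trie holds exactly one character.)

Leaves are exactly the stored words that no other stored word extends.
Those words: "hhh", "hhih", "hhijjij", "hhjhihjhhjh", "hhjhihjhi", "hhjiiih", "hhjiijhi", "hhjiijii", "hhjiijj", "hijhi", "hjhjhjhhii", "hjhjiiij", "hjijhjj", "hjijjjihj", "hjj"
Leaf count: 15

15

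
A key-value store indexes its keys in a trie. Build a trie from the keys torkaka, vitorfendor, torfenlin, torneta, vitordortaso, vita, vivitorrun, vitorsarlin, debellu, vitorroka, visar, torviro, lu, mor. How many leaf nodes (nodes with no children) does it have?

14

A leaf is a node with no children — equivalently, the end of a word that is not a proper prefix of any other stored word.
Those words: "debellu", "lu", "mor", "torfenlin", "torkaka", "torneta", "torviro", "visar", "vita", "vitordortaso", "vitorfendor", "vitorroka", "vitorsarlin", "vivitorrun"
Leaf count: 14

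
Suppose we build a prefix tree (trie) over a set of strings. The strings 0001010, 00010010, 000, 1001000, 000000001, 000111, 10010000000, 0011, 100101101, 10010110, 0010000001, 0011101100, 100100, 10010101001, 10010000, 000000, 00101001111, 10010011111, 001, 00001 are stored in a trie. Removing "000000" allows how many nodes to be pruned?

0

A node on "000000"'s path can go only if nothing else ends at it or branches off below it.
Every node on "000000" is still needed (e.g. by "000000001"), so nothing is freed.
Nodes removed: 0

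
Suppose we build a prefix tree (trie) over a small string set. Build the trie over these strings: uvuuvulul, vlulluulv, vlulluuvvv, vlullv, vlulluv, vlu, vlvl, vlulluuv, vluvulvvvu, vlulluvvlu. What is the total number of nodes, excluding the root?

35

Trie structure (* marks end of a word):
(root)
├─ u
│  └─ v
│     └─ u
│        └─ u
│           └─ v
│              └─ u
│                 └─ l
│                    └─ u
│                       └─ l *
└─ v
   └─ l
      ├─ u *
      │  ├─ l
      │  │  └─ l
      │  │     ├─ u
      │  │     │  ├─ u
      │  │     │  │  ├─ l
      │  │     │  │  │  └─ v *
      │  │     │  │  └─ v *
      │  │     │  │     └─ v
      │  │     │  │        └─ v *
      │  │     │  └─ v *
      │  │     │     └─ v
      │  │     │        └─ l
      │  │     │           └─ u *
      │  │     └─ v *
      │  └─ v
      │     └─ u
      │        └─ l
      │           └─ v
      │              └─ v
      │                 └─ v
      │                    └─ u *
      └─ v
         └─ l *
Counting every labelled node above: 35.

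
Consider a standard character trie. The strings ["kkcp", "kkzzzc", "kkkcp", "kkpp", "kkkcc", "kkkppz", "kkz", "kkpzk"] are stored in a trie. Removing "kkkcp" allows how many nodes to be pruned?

After clearing the end-marker at "kkkcp", prune upward until reaching a node still needed by another word.
The suffix "p" (1 node) is used only by "kkkcp"; the node for "kkkc" still has the child "c", so pruning stops there.
Nodes removed: 1

1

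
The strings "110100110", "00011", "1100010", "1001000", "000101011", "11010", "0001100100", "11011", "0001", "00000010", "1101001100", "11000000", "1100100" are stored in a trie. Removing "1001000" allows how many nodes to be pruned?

6

Walk "1001000" from the leaf back toward the root, removing each node that no remaining word uses.
The suffix "001000" (6 nodes) is used only by "1001000"; the node for "1" still has the child "1", so pruning stops there.
Nodes removed: 6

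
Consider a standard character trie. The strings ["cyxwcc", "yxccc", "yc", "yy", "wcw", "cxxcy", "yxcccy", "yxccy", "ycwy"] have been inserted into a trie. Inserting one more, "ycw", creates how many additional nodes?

"ycw" is already a full path in the trie; only an end-marker is added.
No new nodes are needed: 0.

0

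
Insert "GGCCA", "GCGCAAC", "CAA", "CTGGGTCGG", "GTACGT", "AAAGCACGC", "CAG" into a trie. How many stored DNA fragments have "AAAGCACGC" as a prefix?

1

Walk to "AAAGCACGC"; the words in its subtree are exactly those with that prefix.
Matches: "AAAGCACGC"
Count: 1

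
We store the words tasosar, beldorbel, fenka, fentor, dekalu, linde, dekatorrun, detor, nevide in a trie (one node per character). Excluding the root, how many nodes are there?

50

For each word, the new-node count is its length minus the longest prefix already in the trie:
  "tasosar" → 7 new (t, a, s, o, s, a, r)
  "beldorbel" → 9 new (b, e, l, d, o, r, b, e, l)
  "fenka" → 5 new (f, e, n, k, a)
  "fentor" → prefix "fen" already present; 3 new (t, o, r)
  "dekalu" → 6 new (d, e, k, a, l, u)
  "linde" → 5 new (l, i, n, d, e)
  "dekatorrun" → prefix "deka" already present; 6 new (t, o, r, r, u, n)
  "detor" → prefix "de" already present; 3 new (t, o, r)
  "nevide" → 6 new (n, e, v, i, d, e)
Total nodes = 7 + 9 + 5 + 3 + 6 + 5 + 6 + 3 + 6 = 50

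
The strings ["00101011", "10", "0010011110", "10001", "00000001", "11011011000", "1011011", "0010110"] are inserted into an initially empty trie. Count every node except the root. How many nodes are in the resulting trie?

42

Trace insertions, counting only characters that open a new branch:
  "00101011" → 8 new (0, 0, 1, 0, 1, 0, 1, 1)
  "10" → 2 new (1, 0)
  "0010011110" → prefix "0010" already present; 6 new (0, 1, 1, 1, 1, 0)
  "10001" → prefix "10" already present; 3 new (0, 0, 1)
  "00000001" → prefix "00" already present; 6 new (0, 0, 0, 0, 0, 1)
  "11011011000" → prefix "1" already present; 10 new (1, 0, 1, 1, 0, 1, 1, 0, 0, 0)
  "1011011" → prefix "10" already present; 5 new (1, 1, 0, 1, 1)
  "0010110" → prefix "00101" already present; 2 new (1, 0)
Total nodes = 8 + 2 + 6 + 3 + 6 + 10 + 5 + 2 = 42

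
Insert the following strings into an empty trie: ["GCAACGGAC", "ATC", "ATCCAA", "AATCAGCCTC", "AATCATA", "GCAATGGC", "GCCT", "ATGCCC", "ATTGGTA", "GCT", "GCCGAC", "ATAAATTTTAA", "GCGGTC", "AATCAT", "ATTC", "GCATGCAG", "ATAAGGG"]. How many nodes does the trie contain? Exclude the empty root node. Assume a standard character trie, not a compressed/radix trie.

67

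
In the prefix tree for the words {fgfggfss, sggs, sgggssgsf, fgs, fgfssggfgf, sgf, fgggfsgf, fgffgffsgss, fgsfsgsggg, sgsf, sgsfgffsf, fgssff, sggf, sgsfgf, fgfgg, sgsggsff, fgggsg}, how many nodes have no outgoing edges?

A leaf is a node with no children — equivalently, the end of a word that is not a proper prefix of any other stored word.
Those words: "fgffgffsgss", "fgfggfss", "fgfssggfgf", "fgggfsgf", "fgggsg", "fgsfsgsggg", "fgssff", "sgf", "sggf", "sgggssgsf", "sggs", "sgsfgffsf", "sgsggsff"
Leaf count: 13

13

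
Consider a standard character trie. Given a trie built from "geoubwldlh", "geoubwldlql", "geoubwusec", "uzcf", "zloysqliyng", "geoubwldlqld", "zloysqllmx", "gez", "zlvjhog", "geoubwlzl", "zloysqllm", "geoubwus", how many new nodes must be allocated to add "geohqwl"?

Walking "geohqwl" from the root, the first 3 characters ("geo") follow existing edges; "h" is the first miss.
Each of the 4 remaining characters creates one node.

4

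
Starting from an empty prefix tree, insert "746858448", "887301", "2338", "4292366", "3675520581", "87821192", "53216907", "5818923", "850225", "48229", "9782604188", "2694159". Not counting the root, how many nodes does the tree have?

Trace insertions, counting only characters that open a new branch:
  "746858448" → 9 new (7, 4, 6, 8, 5, 8, 4, 4, 8)
  "887301" → 6 new (8, 8, 7, 3, 0, 1)
  "2338" → 4 new (2, 3, 3, 8)
  "4292366" → 7 new (4, 2, 9, 2, 3, 6, 6)
  "3675520581" → 10 new (3, 6, 7, 5, 5, 2, 0, 5, 8, 1)
  "87821192" → prefix "8" already present; 7 new (7, 8, 2, 1, 1, 9, 2)
  "53216907" → 8 new (5, 3, 2, 1, 6, 9, 0, 7)
  "5818923" → prefix "5" already present; 6 new (8, 1, 8, 9, 2, 3)
  "850225" → prefix "8" already present; 5 new (5, 0, 2, 2, 5)
  "48229" → prefix "4" already present; 4 new (8, 2, 2, 9)
  "9782604188" → 10 new (9, 7, 8, 2, 6, 0, 4, 1, 8, 8)
  "2694159" → prefix "2" already present; 6 new (6, 9, 4, 1, 5, 9)
Total nodes = 9 + 6 + 4 + 7 + 10 + 7 + 8 + 6 + 5 + 4 + 10 + 6 = 82

82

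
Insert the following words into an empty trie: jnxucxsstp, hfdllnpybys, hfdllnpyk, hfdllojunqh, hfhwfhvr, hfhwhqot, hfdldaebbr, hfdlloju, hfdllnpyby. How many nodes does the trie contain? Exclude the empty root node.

44

Insert word by word; a character creates a node only if that edge doesn't already exist:
  "jnxucxsstp" → 10 new (j, n, x, u, c, x, s, s, t, p)
  "hfdllnpybys" → 11 new (h, f, d, l, l, n, p, y, b, y, s)
  "hfdllnpyk" → prefix "hfdllnpy" already present; 1 new (k)
  "hfdllojunqh" → prefix "hfdll" already present; 6 new (o, j, u, n, q, h)
  "hfhwfhvr" → prefix "hf" already present; 6 new (h, w, f, h, v, r)
  "hfhwhqot" → prefix "hfhw" already present; 4 new (h, q, o, t)
  "hfdldaebbr" → prefix "hfdl" already present; 6 new (d, a, e, b, b, r)
  "hfdlloju" → prefix "hfdlloju" already present; 0 new (none)
  "hfdllnpyby" → prefix "hfdllnpyby" already present; 0 new (none)
Total nodes = 10 + 11 + 1 + 6 + 6 + 4 + 6 + 0 + 0 = 44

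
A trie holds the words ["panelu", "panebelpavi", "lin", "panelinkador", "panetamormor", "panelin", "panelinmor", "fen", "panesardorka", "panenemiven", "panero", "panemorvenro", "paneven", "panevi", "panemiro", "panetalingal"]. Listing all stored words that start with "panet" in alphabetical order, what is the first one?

Filter for "panet…" and sort: "panetalingal", "panetamormor"
Position 1: panetalingal

panetalingal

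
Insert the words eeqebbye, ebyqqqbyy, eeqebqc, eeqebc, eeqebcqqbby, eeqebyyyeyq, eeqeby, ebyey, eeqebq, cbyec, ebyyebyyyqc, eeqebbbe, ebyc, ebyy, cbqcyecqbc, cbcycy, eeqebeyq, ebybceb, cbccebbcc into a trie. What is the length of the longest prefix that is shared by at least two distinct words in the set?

6

Look for the deepest trie node that still has at least two words in its subtree.
e.g. "eeqebbbe" and "eeqebbye" share the prefix "eeqebb" of length 6; no pair shares a longer one.
Longest shared-prefix length: 6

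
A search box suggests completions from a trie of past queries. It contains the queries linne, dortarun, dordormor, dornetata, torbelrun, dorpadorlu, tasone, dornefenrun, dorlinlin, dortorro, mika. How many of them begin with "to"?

1

Filter for entries beginning with "to":
Matches: "torbelrun"
Count: 1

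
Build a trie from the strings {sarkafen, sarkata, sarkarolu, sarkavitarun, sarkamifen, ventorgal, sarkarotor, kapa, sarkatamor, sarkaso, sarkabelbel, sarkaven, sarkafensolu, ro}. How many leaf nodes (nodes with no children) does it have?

A leaf is a node with no children — equivalently, the end of a word that is not a proper prefix of any other stored word.
Those words: "kapa", "ro", "sarkabelbel", "sarkafensolu", "sarkamifen", "sarkarolu", "sarkarotor", "sarkaso", "sarkatamor", "sarkaven", "sarkavitarun", "ventorgal"
Leaf count: 12

12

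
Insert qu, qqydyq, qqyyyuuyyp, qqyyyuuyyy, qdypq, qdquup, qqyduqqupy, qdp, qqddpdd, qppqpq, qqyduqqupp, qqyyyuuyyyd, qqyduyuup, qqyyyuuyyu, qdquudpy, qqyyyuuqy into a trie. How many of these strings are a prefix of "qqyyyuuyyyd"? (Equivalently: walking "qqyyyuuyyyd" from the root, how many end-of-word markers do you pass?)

2

Walk "qqyyyuuyyyd" from the root; an end-of-word marker is hit whenever a stored word is a prefix of "qqyyyuuyyyd".
Prefixes of the query that are stored words: "qqyyyuuyyy", "qqyyyuuyyyd"
Count: 2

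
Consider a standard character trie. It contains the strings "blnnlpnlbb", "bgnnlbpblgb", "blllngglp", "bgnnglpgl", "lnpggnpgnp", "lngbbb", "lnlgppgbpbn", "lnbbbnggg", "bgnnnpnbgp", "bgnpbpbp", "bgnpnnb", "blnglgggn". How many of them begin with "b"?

8

Traverse to the node for "b", then collect every word in that subtree.
Matches: "bgnnglpgl", "bgnnlbpblgb", "bgnnnpnbgp", "bgnpbpbp", "bgnpnnb", "blllngglp", "blnglgggn", "blnnlpnlbb"
Count: 8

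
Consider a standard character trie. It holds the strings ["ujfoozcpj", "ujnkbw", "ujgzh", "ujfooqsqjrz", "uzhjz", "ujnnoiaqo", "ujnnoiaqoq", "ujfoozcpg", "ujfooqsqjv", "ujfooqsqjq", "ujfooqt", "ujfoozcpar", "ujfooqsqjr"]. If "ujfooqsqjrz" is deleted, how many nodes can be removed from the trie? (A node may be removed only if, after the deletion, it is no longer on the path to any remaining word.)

1

A node on "ujfooqsqjrz"'s path can go only if nothing else ends at it or branches off below it.
The suffix "z" (1 node) is used only by "ujfooqsqjrz"; "ujfooqsqjr" is itself a stored word, so pruning stops there.
Nodes removed: 1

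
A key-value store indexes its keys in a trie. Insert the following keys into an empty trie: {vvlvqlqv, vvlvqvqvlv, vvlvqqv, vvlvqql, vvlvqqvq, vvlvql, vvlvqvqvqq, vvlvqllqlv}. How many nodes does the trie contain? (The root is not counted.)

Count nodes per top-level branch (shared prefixes stored once):
  'v'-branch (vvlvql, vvlvqllqlv, vvlvqlqv, vvlvqql, vvlvqqv, vvlvqqvq, vvlvqvqvlv, vvlvqvqvqq): 23 nodes
Sum: 23

23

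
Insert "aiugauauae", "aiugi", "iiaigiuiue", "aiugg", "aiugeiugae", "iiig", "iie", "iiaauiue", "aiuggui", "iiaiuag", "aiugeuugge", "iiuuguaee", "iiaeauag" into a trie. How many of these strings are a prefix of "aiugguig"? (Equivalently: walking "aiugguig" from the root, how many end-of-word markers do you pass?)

2

Check each prefix of "aiugguig" against the stored set — each match is an end-marker on the path.
Prefixes of the query that are stored words: "aiugg", "aiuggui"
Count: 2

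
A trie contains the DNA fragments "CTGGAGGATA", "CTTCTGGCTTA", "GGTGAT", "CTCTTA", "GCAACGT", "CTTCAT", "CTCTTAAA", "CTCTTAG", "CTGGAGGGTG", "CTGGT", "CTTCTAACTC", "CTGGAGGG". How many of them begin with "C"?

Filter for entries beginning with "C":
Words under "C": CTCTTA, CTCTTAAA, CTCTTAG, CTGGAGGATA, CTGGAGGG, CTGGAGGGTG, CTGGT, CTTCAT, CTTCTAACTC, CTTCTGGCTTA
Count: 10

10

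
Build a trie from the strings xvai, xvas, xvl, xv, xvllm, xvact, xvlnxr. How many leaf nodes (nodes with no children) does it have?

A leaf is a node with no children — equivalently, the end of a word that is not a proper prefix of any other stored word.
Those words: "xvact", "xvai", "xvas", "xvllm", "xvlnxr"
Leaf count: 5

5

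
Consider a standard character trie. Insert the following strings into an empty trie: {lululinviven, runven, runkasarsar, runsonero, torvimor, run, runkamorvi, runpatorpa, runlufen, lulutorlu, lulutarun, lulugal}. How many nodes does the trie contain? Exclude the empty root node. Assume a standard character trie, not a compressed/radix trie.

69

Count nodes per top-level branch (shared prefixes stored once):
  'l'-branch (lulugal, lululinviven, lulutarun, lulutorlu): 24 nodes
  'r'-branch (run, runkamorvi, runkasarsar, runlufen, runpatorpa, runsonero, runven): 37 nodes
  't'-branch (torvimor): 8 nodes
Sum: 69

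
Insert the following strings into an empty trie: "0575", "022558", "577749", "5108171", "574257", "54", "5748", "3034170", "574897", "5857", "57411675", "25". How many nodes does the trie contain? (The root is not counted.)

46

For each word, the new-node count is its length minus the longest prefix already in the trie:
  "0575" → 4 new (0, 5, 7, 5)
  "022558" → prefix "0" already present; 5 new (2, 2, 5, 5, 8)
  "577749" → 6 new (5, 7, 7, 7, 4, 9)
  "5108171" → prefix "5" already present; 6 new (1, 0, 8, 1, 7, 1)
  "574257" → prefix "57" already present; 4 new (4, 2, 5, 7)
  "54" → prefix "5" already present; 1 new (4)
  "5748" → prefix "574" already present; 1 new (8)
  "3034170" → 7 new (3, 0, 3, 4, 1, 7, 0)
  "574897" → prefix "5748" already present; 2 new (9, 7)
  "5857" → prefix "5" already present; 3 new (8, 5, 7)
  "57411675" → prefix "574" already present; 5 new (1, 1, 6, 7, 5)
  "25" → 2 new (2, 5)
Total nodes = 4 + 5 + 6 + 6 + 4 + 1 + 1 + 7 + 2 + 3 + 5 + 2 = 46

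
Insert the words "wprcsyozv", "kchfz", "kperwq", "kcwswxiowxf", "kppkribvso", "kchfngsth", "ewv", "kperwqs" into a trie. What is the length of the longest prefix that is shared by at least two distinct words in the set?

6

Equivalently: take the maximum, over all pairs, of their longest common prefix length.
"kperwq" and "kperwqs" agree on "kperwq" (6 characters) before diverging; nothing deeper is shared.
Longest shared-prefix length: 6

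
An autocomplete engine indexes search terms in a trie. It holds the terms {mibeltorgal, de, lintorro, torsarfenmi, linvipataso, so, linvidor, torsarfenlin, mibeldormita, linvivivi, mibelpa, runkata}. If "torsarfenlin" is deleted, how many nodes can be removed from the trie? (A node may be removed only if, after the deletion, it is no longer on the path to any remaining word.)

3

A node on "torsarfenlin"'s path can go only if nothing else ends at it or branches off below it.
The suffix "lin" (3 nodes) is used only by "torsarfenlin"; the node for "torsarfen" still has the child "m", so pruning stops there.
Nodes removed: 3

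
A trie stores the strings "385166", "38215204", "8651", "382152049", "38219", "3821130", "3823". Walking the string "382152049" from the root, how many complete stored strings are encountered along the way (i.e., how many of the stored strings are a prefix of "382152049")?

2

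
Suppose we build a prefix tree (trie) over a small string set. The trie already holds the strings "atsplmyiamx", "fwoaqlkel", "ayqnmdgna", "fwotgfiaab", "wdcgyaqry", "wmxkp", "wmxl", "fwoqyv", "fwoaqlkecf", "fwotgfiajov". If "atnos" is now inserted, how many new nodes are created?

Walking "atnos" from the root, the first 2 characters ("at") follow existing edges; "n" is the first miss.
New nodes needed: |"atnos"| − 2 = 5 − 2 = 3.

3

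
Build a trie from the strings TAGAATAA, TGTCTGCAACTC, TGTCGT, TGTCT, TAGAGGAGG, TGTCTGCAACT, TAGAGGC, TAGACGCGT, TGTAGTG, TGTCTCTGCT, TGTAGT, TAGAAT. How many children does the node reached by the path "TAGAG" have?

1

Walk "TAGAG" from the root, arriving at one node.
Characters that immediately follow "TAGAG" among the stored strings: {G}.
That node has 1 child edge.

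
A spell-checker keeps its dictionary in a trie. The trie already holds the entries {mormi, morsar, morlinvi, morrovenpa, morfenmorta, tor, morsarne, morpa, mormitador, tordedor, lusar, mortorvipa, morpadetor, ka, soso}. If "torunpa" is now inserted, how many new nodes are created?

4

The longest prefix of "torunpa" already in the trie is "tor" (length 3).
Each of the 4 remaining characters creates one node.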